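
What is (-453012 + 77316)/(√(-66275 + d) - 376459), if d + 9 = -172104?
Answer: 15714904496/15746846341 + 83488*I*√59597/15746846341 ≈ 0.99797 + 0.0012943*I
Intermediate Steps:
d = -172113 (d = -9 - 172104 = -172113)
(-453012 + 77316)/(√(-66275 + d) - 376459) = (-453012 + 77316)/(√(-66275 - 172113) - 376459) = -375696/(√(-238388) - 376459) = -375696/(2*I*√59597 - 376459) = -375696/(-376459 + 2*I*√59597)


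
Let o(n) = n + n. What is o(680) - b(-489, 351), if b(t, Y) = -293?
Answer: 1653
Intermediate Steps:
o(n) = 2*n
o(680) - b(-489, 351) = 2*680 - 1*(-293) = 1360 + 293 = 1653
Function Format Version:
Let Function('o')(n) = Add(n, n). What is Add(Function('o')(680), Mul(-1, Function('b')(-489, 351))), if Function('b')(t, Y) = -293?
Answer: 1653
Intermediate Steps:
Function('o')(n) = Mul(2, n)
Add(Function('o')(680), Mul(-1, Function('b')(-489, 351))) = Add(Mul(2, 680), Mul(-1, -293)) = Add(1360, 293) = 1653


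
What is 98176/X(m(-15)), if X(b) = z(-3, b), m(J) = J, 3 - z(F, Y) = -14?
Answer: 98176/17 ≈ 5775.1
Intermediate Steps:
z(F, Y) = 17 (z(F, Y) = 3 - 1*(-14) = 3 + 14 = 17)
X(b) = 17
98176/X(m(-15)) = 98176/17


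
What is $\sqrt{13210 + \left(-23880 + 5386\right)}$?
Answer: $2 i \sqrt{1321} \approx 72.691 i$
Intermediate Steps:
$\sqrt{13210 + \left(-23880 + 5386\right)} = \sqrt{13210 - 18494} = \sqrt{-5284} = 2 i \sqrt{1321}$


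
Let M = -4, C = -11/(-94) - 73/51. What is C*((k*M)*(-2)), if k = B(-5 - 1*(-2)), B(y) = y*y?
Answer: -75612/799 ≈ -94.633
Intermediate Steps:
B(y) = y**2
C = -6301/4794 (C = -11*(-1/94) - 73*1/51 = 11/94 - 73/51 = -6301/4794 ≈ -1.3144)
k = 9 (k = (-5 - 1*(-2))**2 = (-5 + 2)**2 = (-3)**2 = 9)
C*((k*M)*(-2)) = -6301*9*(-4)*(-2)/4794 = -(-37806)*(-2)/799 = -6301/4794*72 = -75612/799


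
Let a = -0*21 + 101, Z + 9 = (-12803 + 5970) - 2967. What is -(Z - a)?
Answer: 9910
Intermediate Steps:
Z = -9809 (Z = -9 + ((-12803 + 5970) - 2967) = -9 + (-6833 - 2967) = -9 - 9800 = -9809)
a = 101 (a = -24*0 + 101 = 0 + 101 = 101)
-(Z - a) = -(-9809 - 1*101) = -(-9809 - 101) = -1*(-9910) = 9910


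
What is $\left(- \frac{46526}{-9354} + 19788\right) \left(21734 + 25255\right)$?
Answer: $\frac{1449951147957}{1559} \approx 9.3005 \cdot 10^{8}$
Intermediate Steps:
$\left(- \frac{46526}{-9354} + 19788\right) \left(21734 + 25255\right) = \left(\left(-46526\right) \left(- \frac{1}{9354}\right) + 19788\right) 46989 = \left(\frac{23263}{4677} + 19788\right) 46989 = \frac{92571739}{4677} \cdot 46989 = \frac{1449951147957}{1559}$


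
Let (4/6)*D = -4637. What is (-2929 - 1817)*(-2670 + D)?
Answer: 45682623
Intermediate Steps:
D = -13911/2 (D = (3/2)*(-4637) = -13911/2 ≈ -6955.5)
(-2929 - 1817)*(-2670 + D) = (-2929 - 1817)*(-2670 - 13911/2) = -4746*(-19251/2) = 45682623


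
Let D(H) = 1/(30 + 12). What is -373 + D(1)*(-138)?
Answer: -2634/7 ≈ -376.29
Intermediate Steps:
D(H) = 1/42
-373 + D(1)*(-138) = -373 + (1/42)*(-138) = -373 - 23/7 = -2634/7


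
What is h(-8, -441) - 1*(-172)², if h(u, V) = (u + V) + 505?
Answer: -29528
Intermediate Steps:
h(u, V) = 505 + V + u (h(u, V) = (V + u) + 505 = 505 + V + u)
h(-8, -441) - 1*(-172)² = (505 - 441 - 8) - 1*(-172)² = 56 - 1*29584 = 56 - 29584 = -29528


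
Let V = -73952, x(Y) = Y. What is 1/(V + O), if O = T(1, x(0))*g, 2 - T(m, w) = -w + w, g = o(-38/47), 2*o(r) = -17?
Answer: -1/73969 ≈ -1.3519e-5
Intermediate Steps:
o(r) = -17/2 (o(r) = (1/2)*(-17) = -17/2)
g = -17/2 ≈ -8.5000
T(m, w) = 2 (T(m, w) = 2 - (-w + w) = 2 - 1*0 = 2 + 0 = 2)
O = -17 (O = 2*(-17/2) = -17)
1/(V + O) = 1/(-73952 - 17) = 1/(-73969) = -1/73969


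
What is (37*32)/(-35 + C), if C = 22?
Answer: -1184/13 ≈ -91.077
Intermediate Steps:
(37*32)/(-35 + C) = (37*32)/(-35 + 22) = 1184/(-13) = 1184*(-1/13) = -1184/13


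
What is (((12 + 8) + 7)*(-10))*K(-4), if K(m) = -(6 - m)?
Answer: 2700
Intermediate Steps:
K(m) = -6 + m
(((12 + 8) + 7)*(-10))*K(-4) = (((12 + 8) + 7)*(-10))*(-6 - 4) = ((20 + 7)*(-10))*(-10) = (27*(-10))*(-10) = -270*(-10) = 2700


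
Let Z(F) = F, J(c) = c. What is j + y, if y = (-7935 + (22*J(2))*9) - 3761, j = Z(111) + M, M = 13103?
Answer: 1914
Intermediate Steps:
j = 13214 (j = 111 + 13103 = 13214)
y = -11300 (y = (-7935 + (22*2)*9) - 3761 = (-7935 + 44*9) - 3761 = (-7935 + 396) - 3761 = -7539 - 3761 = -11300)
j + y = 13214 - 11300 = 1914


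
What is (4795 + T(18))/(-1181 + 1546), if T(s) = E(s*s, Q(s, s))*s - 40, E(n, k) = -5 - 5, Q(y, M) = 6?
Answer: 915/73 ≈ 12.534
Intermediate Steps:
E(n, k) = -10
T(s) = -40 - 10*s (T(s) = -10*s - 40 = -40 - 10*s)
(4795 + T(18))/(-1181 + 1546) = (4795 + (-40 - 10*18))/(-1181 + 1546) = (4795 + (-40 - 180))/365 = (4795 - 220)*(1/365) = 4575*(1/365) = 915/73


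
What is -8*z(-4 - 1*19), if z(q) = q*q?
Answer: -4232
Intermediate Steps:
z(q) = q**2
-8*z(-4 - 1*19) = -8*(-4 - 1*19)**2 = -8*(-4 - 19)**2 = -8*(-23)**2 = -8*529 = -4232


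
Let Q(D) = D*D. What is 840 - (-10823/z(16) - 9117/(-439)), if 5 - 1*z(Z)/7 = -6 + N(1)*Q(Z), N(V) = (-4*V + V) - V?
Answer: 2610364832/3180555 ≈ 820.73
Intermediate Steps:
N(V) = -4*V (N(V) = -3*V - V = -4*V)
Q(D) = D²
z(Z) = 77 + 28*Z² (z(Z) = 35 - 7*(-6 + (-4*1)*Z²) = 35 - 7*(-6 - 4*Z²) = 35 + (42 + 28*Z²) = 77 + 28*Z²)
840 - (-10823/z(16) - 9117/(-439)) = 840 - (-10823/(77 + 28*16²) - 9117/(-439)) = 840 - (-10823/(77 + 28*256) - 9117*(-1/439)) = 840 - (-10823/(77 + 7168) + 9117/439) = 840 - (-10823/7245 + 9117/439) = 840 - 1*61301368/3180555 = 840 - 61301368/3180555 = 2610364832/3180555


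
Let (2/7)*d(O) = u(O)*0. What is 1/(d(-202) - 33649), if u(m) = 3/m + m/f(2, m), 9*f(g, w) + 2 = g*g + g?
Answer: -1/33649 ≈ -2.9719e-5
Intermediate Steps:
f(g, w) = -2/9 + g/9 + g²/9 (f(g, w) = -2/9 + (g*g + g)/9 = -2/9 + (g² + g)/9 = -2/9 + (g + g²)/9 = -2/9 + (g/9 + g²/9) = -2/9 + g/9 + g²/9)
u(m) = 3/m + 9*m/4 (u(m) = 3/m + m/(-2/9 + (⅑)*2 + (⅑)*2²) = 3/m + m/(-2/9 + 2/9 + (⅑)*4) = 3/m + m/(-2/9 + 2/9 + 4/9) = 3/m + m/(4/9) = 3/m + m*(9/4) = 3/m + 9*m/4)
d(O) = 0 (d(O) = 7*((3/O + 9*O/4)*0)/2 = (7/2)*0 = 0)
1/(d(-202) - 33649) = 1/(0 - 33649) = 1/(-33649) = -1/33649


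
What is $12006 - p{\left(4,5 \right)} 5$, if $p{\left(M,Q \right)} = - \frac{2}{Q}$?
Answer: $12008$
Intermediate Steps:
$12006 - p{\left(4,5 \right)} 5 = 12006 - - \frac{2}{5} \cdot 5 = 12006 - \left(-2\right) \frac{1}{5} \cdot 5 = 12006 - \left(- \frac{2}{5}\right) 5 = 12006 - -2 = 12006 + 2 = 12008$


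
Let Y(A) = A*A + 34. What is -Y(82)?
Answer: -6758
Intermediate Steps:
Y(A) = 34 + A**2 (Y(A) = A**2 + 34 = 34 + A**2)
-Y(82) = -(34 + 82**2) = -(34 + 6724) = -1*6758 = -6758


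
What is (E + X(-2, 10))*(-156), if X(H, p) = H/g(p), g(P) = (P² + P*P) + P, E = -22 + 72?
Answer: -272948/35 ≈ -7798.5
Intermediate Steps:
E = 50
g(P) = P + 2*P² (g(P) = (P² + P²) + P = 2*P² + P = P + 2*P²)
X(H, p) = H/(p*(1 + 2*p)) (X(H, p) = H/((p*(1 + 2*p))) = H*(1/(p*(1 + 2*p))) = H/(p*(1 + 2*p)))
(E + X(-2, 10))*(-156) = (50 - 2/(10*(1 + 2*10)))*(-156) = (50 - 2*⅒/(1 + 20))*(-156) = (50 - 2*⅒/21)*(-156) = (50 - 2*⅒*1/21)*(-156) = (50 - 1/105)*(-156) = (5249/105)*(-156) = -272948/35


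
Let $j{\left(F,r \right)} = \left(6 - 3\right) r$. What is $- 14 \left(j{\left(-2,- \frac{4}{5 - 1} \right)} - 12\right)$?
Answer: $210$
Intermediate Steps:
$j{\left(F,r \right)} = 3 r$
$- 14 \left(j{\left(-2,- \frac{4}{5 - 1} \right)} - 12\right) = - 14 \left(3 \left(- \frac{4}{5 - 1}\right) - 12\right) = - 14 \left(3 \left(- \frac{4}{4}\right) - 12\right) = - 14 \left(3 \left(\left(-4\right) \frac{1}{4}\right) - 12\right) = - 14 \left(3 \left(-1\right) - 12\right) = - 14 \left(-3 - 12\right) = \left(-14\right) \left(-15\right) = 210$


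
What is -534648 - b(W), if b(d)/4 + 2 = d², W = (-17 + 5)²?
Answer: -617584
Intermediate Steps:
W = 144 (W = (-12)² = 144)
b(d) = -8 + 4*d²
-534648 - b(W) = -534648 - (-8 + 4*144²) = -534648 - (-8 + 4*20736) = -534648 - (-8 + 82944) = -534648 - 1*82936 = -534648 - 82936 = -617584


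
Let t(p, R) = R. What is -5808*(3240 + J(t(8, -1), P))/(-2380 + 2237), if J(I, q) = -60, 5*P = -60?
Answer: 1679040/13 ≈ 1.2916e+5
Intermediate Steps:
P = -12 (P = (⅕)*(-60) = -12)
-5808*(3240 + J(t(8, -1), P))/(-2380 + 2237) = -5808*(3240 - 60)/(-2380 + 2237) = -5808/((-143/3180)) = -5808/((-143*1/3180)) = -5808/(-143/3180) = -5808*(-3180/143) = 1679040/13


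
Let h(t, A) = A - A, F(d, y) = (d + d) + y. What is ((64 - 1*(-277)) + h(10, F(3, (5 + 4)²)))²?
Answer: 116281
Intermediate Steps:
F(d, y) = y + 2*d (F(d, y) = 2*d + y = y + 2*d)
h(t, A) = 0
((64 - 1*(-277)) + h(10, F(3, (5 + 4)²)))² = ((64 - 1*(-277)) + 0)² = ((64 + 277) + 0)² = (341 + 0)² = 341² = 116281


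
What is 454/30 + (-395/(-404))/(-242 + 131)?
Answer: 1130407/74740 ≈ 15.125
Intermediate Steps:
454/30 + (-395/(-404))/(-242 + 131) = 454*(1/30) - 395*(-1/404)/(-111) = 227/15 + (395/404)*(-1/111) = 227/15 - 395/44844 = 1130407/74740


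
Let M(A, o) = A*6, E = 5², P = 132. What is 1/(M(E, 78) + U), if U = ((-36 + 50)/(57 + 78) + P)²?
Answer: 18225/320785306 ≈ 5.6814e-5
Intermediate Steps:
E = 25
U = 318051556/18225 (U = ((-36 + 50)/(57 + 78) + 132)² = (14/135 + 132)² = (17834/135)² = 318051556/18225 ≈ 17451.)
M(A, o) = 6*A
1/(M(E, 78) + U) = 1/(6*25 + 318051556/18225) = 1/(150 + 318051556/18225) = 1/(320785306/18225) = 18225/320785306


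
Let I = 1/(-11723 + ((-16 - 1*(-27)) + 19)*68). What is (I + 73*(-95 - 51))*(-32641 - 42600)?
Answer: 7764977666015/9683 ≈ 8.0192e+8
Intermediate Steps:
I = -1/9683 (I = 1/(-11723 + ((-16 + 27) + 19)*68) = 1/(-11723 + (11 + 19)*68) = 1/(-11723 + 30*68) = 1/(-11723 + 2040) = 1/(-9683) = -1/9683 ≈ -0.00010327)
(I + 73*(-95 - 51))*(-32641 - 42600) = (-1/9683 + 73*(-95 - 51))*(-32641 - 42600) = (-1/9683 + 73*(-146))*(-75241) = (-1/9683 - 10658)*(-75241) = -103201415/9683*(-75241) = 7764977666015/9683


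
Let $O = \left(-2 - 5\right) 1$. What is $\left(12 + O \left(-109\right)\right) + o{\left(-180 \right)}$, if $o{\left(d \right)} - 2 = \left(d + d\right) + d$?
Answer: $237$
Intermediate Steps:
$o{\left(d \right)} = 2 + 3 d$ ($o{\left(d \right)} = 2 + \left(\left(d + d\right) + d\right) = 2 + \left(2 d + d\right) = 2 + 3 d$)
$O = -7$ ($O = \left(-7\right) 1 = -7$)
$\left(12 + O \left(-109\right)\right) + o{\left(-180 \right)} = \left(12 - -763\right) + \left(2 + 3 \left(-180\right)\right) = \left(12 + 763\right) + \left(2 - 540\right) = 775 - 538 = 237$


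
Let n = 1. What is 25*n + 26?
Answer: 51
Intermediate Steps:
25*n + 26 = 25*1 + 26 = 25 + 26 = 51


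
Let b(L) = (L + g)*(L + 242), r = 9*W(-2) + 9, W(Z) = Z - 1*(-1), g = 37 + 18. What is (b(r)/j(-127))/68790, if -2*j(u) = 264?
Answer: -121/82548 ≈ -0.0014658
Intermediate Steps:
g = 55
W(Z) = 1 + Z (W(Z) = Z + 1 = 1 + Z)
r = 0 (r = 9*(1 - 2) + 9 = 9*(-1) + 9 = -9 + 9 = 0)
b(L) = (55 + L)*(242 + L) (b(L) = (L + 55)*(L + 242) = (55 + L)*(242 + L))
j(u) = -132 (j(u) = -½*264 = -132)
(b(r)/j(-127))/68790 = ((13310 + 0² + 297*0)/(-132))/68790 = ((13310 + 0 + 0)*(-1/132))*(1/68790) = (13310*(-1/132))*(1/68790) = -605/6*1/68790 = -121/82548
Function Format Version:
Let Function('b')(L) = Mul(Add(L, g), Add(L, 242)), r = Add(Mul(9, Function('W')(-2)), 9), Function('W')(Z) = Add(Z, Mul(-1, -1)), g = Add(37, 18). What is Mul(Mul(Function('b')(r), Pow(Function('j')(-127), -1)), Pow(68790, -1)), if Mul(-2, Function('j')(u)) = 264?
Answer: Rational(-121, 82548) ≈ -0.0014658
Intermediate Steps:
g = 55
Function('W')(Z) = Add(1, Z) (Function('W')(Z) = Add(Z, 1) = Add(1, Z))
r = 0 (r = Add(Mul(9, Add(1, -2)), 9) = Add(Mul(9, -1), 9) = Add(-9, 9) = 0)
Function('b')(L) = Mul(Add(55, L), Add(242, L)) (Function('b')(L) = Mul(Add(L, 55), Add(L, 242)) = Mul(Add(55, L), Add(242, L)))
Function('j')(u) = -132 (Function('j')(u) = Mul(Rational(-1, 2), 264) = -132)
Mul(Mul(Function('b')(r), Pow(Function('j')(-127), -1)), Pow(68790, -1)) = Mul(Mul(Add(13310, Pow(0, 2), Mul(297, 0)), Pow(-132, -1)), Pow(68790, -1)) = Mul(Mul(Add(13310, 0, 0), Rational(-1, 132)), Rational(1, 68790)) = Mul(Mul(13310, Rational(-1, 132)), Rational(1, 68790)) = Mul(Rational(-605, 6), Rational(1, 68790)) = Rational(-121, 82548)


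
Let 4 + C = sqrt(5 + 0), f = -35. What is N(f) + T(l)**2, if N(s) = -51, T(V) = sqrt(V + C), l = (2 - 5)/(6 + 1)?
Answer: -388/7 + sqrt(5) ≈ -53.193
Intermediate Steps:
l = -3/7 ≈ -0.42857
C = -4 + sqrt(5) (C = -4 + sqrt(5 + 0) = -4 + sqrt(5) ≈ -1.7639)
T(V) = sqrt(-4 + V + sqrt(5)) (T(V) = sqrt(V + (-4 + sqrt(5))) = sqrt(-4 + V + sqrt(5)))
N(f) + T(l)**2 = -51 + (sqrt(-4 - 3/7 + sqrt(5)))**2 = -51 + (sqrt(-31/7 + sqrt(5)))**2 = -51 + (-31/7 + sqrt(5)) = -388/7 + sqrt(5)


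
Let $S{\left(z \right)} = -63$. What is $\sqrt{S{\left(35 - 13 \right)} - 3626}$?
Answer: $i \sqrt{3689} \approx 60.737 i$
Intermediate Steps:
$\sqrt{S{\left(35 - 13 \right)} - 3626} = \sqrt{-63 - 3626} = \sqrt{-3689} = i \sqrt{3689}$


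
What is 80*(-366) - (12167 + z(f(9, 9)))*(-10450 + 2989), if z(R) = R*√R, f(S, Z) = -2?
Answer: 90748707 - 14922*I*√2 ≈ 9.0749e+7 - 21103.0*I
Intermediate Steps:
z(R) = R^(3/2)
80*(-366) - (12167 + z(f(9, 9)))*(-10450 + 2989) = 80*(-366) - (12167 + (-2)^(3/2))*(-10450 + 2989) = -29280 - (12167 - 2*I*√2)*(-7461) = -29280 - (-90777987 + 14922*I*√2) = -29280 + (90777987 - 14922*I*√2) = 90748707 - 14922*I*√2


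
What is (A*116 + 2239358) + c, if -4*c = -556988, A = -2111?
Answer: 2133729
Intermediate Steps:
c = 139247 (c = -¼*(-556988) = 139247)
(A*116 + 2239358) + c = (-2111*116 + 2239358) + 139247 = (-244876 + 2239358) + 139247 = 1994482 + 139247 = 2133729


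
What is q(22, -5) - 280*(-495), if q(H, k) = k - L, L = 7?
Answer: 138588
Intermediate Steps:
q(H, k) = -7 + k (q(H, k) = k - 1*7 = k - 7 = -7 + k)
q(22, -5) - 280*(-495) = (-7 - 5) - 280*(-495) = -12 + 138600 = 138588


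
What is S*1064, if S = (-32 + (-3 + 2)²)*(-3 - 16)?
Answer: 626696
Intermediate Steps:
S = 589 (S = (-32 + (-1)²)*(-19) = (-32 + 1)*(-19) = -31*(-19) = 589)
S*1064 = 589*1064 = 626696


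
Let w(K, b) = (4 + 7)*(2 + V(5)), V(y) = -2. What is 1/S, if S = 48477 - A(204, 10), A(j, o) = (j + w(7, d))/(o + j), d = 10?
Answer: 107/5186937 ≈ 2.0629e-5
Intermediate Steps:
w(K, b) = 0 (w(K, b) = (4 + 7)*(2 - 2) = 11*0 = 0)
A(j, o) = j/(j + o) (A(j, o) = (j + 0)/(o + j) = j/(j + o))
S = 5186937/107 (S = 48477 - 204/(204 + 10) = 48477 - 204/214 = 48477 - 1*102/107 = 48477 - 102/107 = 5186937/107 ≈ 48476.)
1/S = 1/(5186937/107) = 107/5186937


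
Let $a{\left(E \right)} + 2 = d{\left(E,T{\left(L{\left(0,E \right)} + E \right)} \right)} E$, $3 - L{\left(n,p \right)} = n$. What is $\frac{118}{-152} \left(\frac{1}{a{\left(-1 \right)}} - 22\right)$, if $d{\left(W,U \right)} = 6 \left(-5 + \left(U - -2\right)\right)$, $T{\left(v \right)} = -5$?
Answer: $\frac{59649}{3496} \approx 17.062$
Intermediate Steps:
$L{\left(n,p \right)} = 3 - n$
$d{\left(W,U \right)} = -18 + 6 U$ ($d{\left(W,U \right)} = 6 \left(-5 + \left(U + 2\right)\right) = 6 \left(-5 + \left(2 + U\right)\right) = 6 \left(-3 + U\right) = -18 + 6 U$)
$a{\left(E \right)} = -2 - 48 E$ ($a{\left(E \right)} = -2 + \left(-18 + 6 \left(-5\right)\right) E = -2 + \left(-18 - 30\right) E = -2 - 48 E$)
$\frac{118}{-152} \left(\frac{1}{a{\left(-1 \right)}} - 22\right) = \frac{118}{-152} \left(\frac{1}{-2 - -48} - 22\right) = 118 \left(- \frac{1}{152}\right) \left(\frac{1}{-2 + 48} - 22\right) = - \frac{59 \left(\frac{1}{46} - 22\right)}{76} = \left(- \frac{59}{76}\right) \left(- \frac{1011}{46}\right) = \frac{59649}{3496}$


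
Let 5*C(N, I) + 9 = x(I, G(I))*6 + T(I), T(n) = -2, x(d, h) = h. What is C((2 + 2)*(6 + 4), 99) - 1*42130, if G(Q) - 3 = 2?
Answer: -210631/5 ≈ -42126.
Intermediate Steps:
G(Q) = 5 (G(Q) = 3 + 2 = 5)
C(N, I) = 19/5 (C(N, I) = -9/5 + (5*6 - 2)/5 = -9/5 + (30 - 2)/5 = -9/5 + (⅕)*28 = -9/5 + 28/5 = 19/5)
C((2 + 2)*(6 + 4), 99) - 1*42130 = 19/5 - 1*42130 = 19/5 - 42130 = -210631/5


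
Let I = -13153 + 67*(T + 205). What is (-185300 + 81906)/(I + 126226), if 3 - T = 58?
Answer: -103394/123123 ≈ -0.83976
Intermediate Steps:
T = -55 (T = 3 - 1*58 = 3 - 58 = -55)
I = -3103 (I = -13153 + 67*(-55 + 205) = -13153 + 67*150 = -13153 + 10050 = -3103)
(-185300 + 81906)/(I + 126226) = (-185300 + 81906)/(-3103 + 126226) = -103394/123123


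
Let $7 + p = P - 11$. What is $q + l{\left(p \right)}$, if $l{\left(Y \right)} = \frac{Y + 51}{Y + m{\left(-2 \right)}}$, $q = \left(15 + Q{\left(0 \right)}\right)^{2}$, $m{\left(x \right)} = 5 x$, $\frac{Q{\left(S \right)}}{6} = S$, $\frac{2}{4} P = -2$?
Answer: $\frac{7171}{32} \approx 224.09$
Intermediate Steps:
$P = -4$ ($P = 2 \left(-2\right) = -4$)
$Q{\left(S \right)} = 6 S$
$q = 225$ ($q = \left(15 + 6 \cdot 0\right)^{2} = \left(15 + 0\right)^{2} = 15^{2} = 225$)
$p = -22$ ($p = -7 - 15 = -22$)
$l{\left(Y \right)} = \frac{51 + Y}{-10 + Y}$ ($l{\left(Y \right)} = \frac{Y + 51}{Y + 5 \left(-2\right)} = \frac{51 + Y}{Y - 10} = \frac{51 + Y}{-10 + Y}$)
$q + l{\left(p \right)} = 225 + \frac{51 - 22}{-10 - 22} = 225 + \frac{1}{-32} \cdot 29 = 225 - \frac{29}{32} = \frac{7171}{32}$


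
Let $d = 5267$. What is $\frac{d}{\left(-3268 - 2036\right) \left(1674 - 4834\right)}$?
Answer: $\frac{5267}{16760640} \approx 0.00031425$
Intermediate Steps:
$\frac{d}{\left(-3268 - 2036\right) \left(1674 - 4834\right)} = \frac{5267}{\left(-3268 - 2036\right) \left(1674 - 4834\right)} = \frac{5267}{\left(-5304\right) \left(-3160\right)} = \frac{5267}{16760640}$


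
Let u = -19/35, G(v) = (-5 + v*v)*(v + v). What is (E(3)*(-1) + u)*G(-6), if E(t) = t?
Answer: 46128/35 ≈ 1317.9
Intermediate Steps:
G(v) = 2*v*(-5 + v²) (G(v) = (-5 + v²)*(2*v) = 2*v*(-5 + v²))
u = -19/35 (u = -19*1/35 = -19/35 ≈ -0.54286)
(E(3)*(-1) + u)*G(-6) = (3*(-1) - 19/35)*(2*(-6)*(-5 + (-6)²)) = (-3 - 19/35)*(2*(-6)*(-5 + 36)) = -248*(-6)*31/35 = -124/35*(-372) = 46128/35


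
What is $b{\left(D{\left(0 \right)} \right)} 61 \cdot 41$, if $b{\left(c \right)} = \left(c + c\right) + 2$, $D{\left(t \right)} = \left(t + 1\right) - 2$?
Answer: $0$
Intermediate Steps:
$D{\left(t \right)} = -1 + t$ ($D{\left(t \right)} = \left(1 + t\right) - 2 = -1 + t$)
$b{\left(c \right)} = 2 + 2 c$ ($b{\left(c \right)} = 2 c + 2 = 2 + 2 c$)
$b{\left(D{\left(0 \right)} \right)} 61 \cdot 41 = \left(2 + 2 \left(-1 + 0\right)\right) 61 \cdot 41 = \left(2 + 2 \left(-1\right)\right) 61 \cdot 41 = \left(2 - 2\right) 61 \cdot 41 = 0 \cdot 61 \cdot 41 = 0 \cdot 41 = 0$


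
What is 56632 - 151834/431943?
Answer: 24461644142/431943 ≈ 56632.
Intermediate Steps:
56632 - 151834/431943 = 24461644142/431943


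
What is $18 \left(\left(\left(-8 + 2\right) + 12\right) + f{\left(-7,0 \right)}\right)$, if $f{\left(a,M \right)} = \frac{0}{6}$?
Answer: $108$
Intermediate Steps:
$f{\left(a,M \right)} = 0$ ($f{\left(a,M \right)} = 0 \cdot \frac{1}{6} = 0$)
$18 \left(\left(\left(-8 + 2\right) + 12\right) + f{\left(-7,0 \right)}\right) = 18 \left(\left(\left(-8 + 2\right) + 12\right) + 0\right) = 18 \left(\left(-6 + 12\right) + 0\right) = 18 \left(6 + 0\right) = 18 \cdot 6 = 108$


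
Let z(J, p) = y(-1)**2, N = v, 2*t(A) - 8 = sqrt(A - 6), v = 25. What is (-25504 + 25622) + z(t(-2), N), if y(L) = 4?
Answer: 134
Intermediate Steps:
t(A) = 4 + sqrt(-6 + A)/2 (t(A) = 4 + sqrt(A - 6)/2 = 4 + sqrt(-6 + A)/2)
N = 25
z(J, p) = 16 (z(J, p) = 4**2 = 16)
(-25504 + 25622) + z(t(-2), N) = (-25504 + 25622) + 16 = 118 + 16 = 134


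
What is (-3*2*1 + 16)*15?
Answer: 150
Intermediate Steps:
(-3*2*1 + 16)*15 = (-6*1 + 16)*15 = (-6 + 16)*15 = 10*15 = 150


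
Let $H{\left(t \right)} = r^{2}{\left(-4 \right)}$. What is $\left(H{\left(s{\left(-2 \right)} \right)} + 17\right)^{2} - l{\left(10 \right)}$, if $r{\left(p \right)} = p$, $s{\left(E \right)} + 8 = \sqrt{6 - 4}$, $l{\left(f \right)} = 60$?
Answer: $1029$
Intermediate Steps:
$s{\left(E \right)} = -8 + \sqrt{2}$ ($s{\left(E \right)} = -8 + \sqrt{6 - 4} = -8 + \sqrt{2}$)
$H{\left(t \right)} = 16$ ($H{\left(t \right)} = \left(-4\right)^{2} = 16$)
$\left(H{\left(s{\left(-2 \right)} \right)} + 17\right)^{2} - l{\left(10 \right)} = \left(16 + 17\right)^{2} - 60 = 33^{2} - 60 = 1089 - 60 = 1029$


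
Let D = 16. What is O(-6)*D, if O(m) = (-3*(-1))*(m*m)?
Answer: 1728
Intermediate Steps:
O(m) = 3*m²
O(-6)*D = (3*(-6)²)*16 = (3*36)*16 = 108*16 = 1728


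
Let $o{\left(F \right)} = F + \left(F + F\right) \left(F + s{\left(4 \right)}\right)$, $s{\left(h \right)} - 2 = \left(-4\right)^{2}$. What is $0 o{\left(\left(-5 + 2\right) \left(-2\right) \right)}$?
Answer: $0$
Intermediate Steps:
$s{\left(h \right)} = 18$ ($s{\left(h \right)} = 2 + \left(-4\right)^{2} = 2 + 16 = 18$)
$o{\left(F \right)} = F + 2 F \left(18 + F\right)$ ($o{\left(F \right)} = F + \left(F + F\right) \left(F + 18\right) = F + 2 F \left(18 + F\right)$)
$0 o{\left(\left(-5 + 2\right) \left(-2\right) \right)} = 0 \left(-5 + 2\right) \left(-2\right) \left(37 + 2 \left(-5 + 2\right) \left(-2\right)\right) = 0 \left(-3\right) \left(-2\right) \left(37 + 2 \left(\left(-3\right) \left(-2\right)\right)\right) = 0 \cdot 6 \left(37 + 2 \cdot 6\right) = 0 \cdot 6 \left(37 + 12\right) = 0 \cdot 6 \cdot 49 = 0 \cdot 294 = 0$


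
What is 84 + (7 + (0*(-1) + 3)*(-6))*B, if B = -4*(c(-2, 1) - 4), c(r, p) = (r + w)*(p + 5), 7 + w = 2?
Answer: -1940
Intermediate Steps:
w = -5 (w = -7 + 2 = -5)
c(r, p) = (-5 + r)*(5 + p) (c(r, p) = (r - 5)*(p + 5) = (-5 + r)*(5 + p))
B = 184 (B = -4*((-25 - 5*1 + 5*(-2) + 1*(-2)) - 4) = -4*((-25 - 5 - 10 - 2) - 4) = -4*(-42 - 4) = -4*(-46) = 184)
84 + (7 + (0*(-1) + 3)*(-6))*B = 84 + (7 + (0*(-1) + 3)*(-6))*184 = 84 + (7 + (0 + 3)*(-6))*184 = 84 + (7 + 3*(-6))*184 = 84 + (7 - 18)*184 = 84 - 11*184 = 84 - 2024 = -1940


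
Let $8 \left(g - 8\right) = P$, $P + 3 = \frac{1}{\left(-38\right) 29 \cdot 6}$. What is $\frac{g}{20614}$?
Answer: $\frac{403331}{1090398144} \approx 0.00036989$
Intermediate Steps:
$P = - \frac{19837}{6612}$ ($P = -3 + \frac{1}{\left(-38\right) 29 \cdot 6} = -3 + \frac{1}{\left(-1102\right) 6} = -3 + \frac{1}{-6612} = -3 - \frac{1}{6612} = - \frac{19837}{6612} \approx -3.0002$)
$g = \frac{403331}{52896}$ ($g = 8 + \frac{1}{8} \left(- \frac{19837}{6612}\right) = 8 - \frac{19837}{52896} = \frac{403331}{52896} \approx 7.625$)
$\frac{g}{20614} = \frac{403331}{52896 \cdot 20614} = \frac{403331}{52896} \cdot \frac{1}{20614} = \frac{403331}{1090398144}$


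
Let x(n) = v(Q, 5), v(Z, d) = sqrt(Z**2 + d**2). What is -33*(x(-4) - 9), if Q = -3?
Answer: 297 - 33*sqrt(34) ≈ 104.58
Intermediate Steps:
x(n) = sqrt(34) (x(n) = sqrt((-3)**2 + 5**2) = sqrt(9 + 25) = sqrt(34))
-33*(x(-4) - 9) = -33*(sqrt(34) - 9) = -33*(-9 + sqrt(34)) = 297 - 33*sqrt(34)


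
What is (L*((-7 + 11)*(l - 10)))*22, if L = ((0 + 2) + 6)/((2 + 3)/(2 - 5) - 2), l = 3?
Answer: 1344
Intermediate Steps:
L = -24/11 (L = (2 + 6)/(5/(-3) - 2) = 8/(5*(-⅓) - 2) = 8/(-5/3 - 2) = 8/(-11/3) = 8*(-3/11) = -24/11 ≈ -2.1818)
(L*((-7 + 11)*(l - 10)))*22 = -24*(-7 + 11)*(3 - 10)/11*22 = -96*(-7)/11*22 = -24/11*(-28)*22 = (672/11)*22 = 1344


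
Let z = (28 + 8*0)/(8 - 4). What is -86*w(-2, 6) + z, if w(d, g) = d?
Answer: 179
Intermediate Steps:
z = 7 (z = (28 + 0)/4 = 28*(1/4) = 7)
-86*w(-2, 6) + z = -86*(-2) + 7 = 172 + 7 = 179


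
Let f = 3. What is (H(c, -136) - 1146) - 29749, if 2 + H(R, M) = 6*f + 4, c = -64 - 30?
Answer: -30875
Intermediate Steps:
c = -94
H(R, M) = 20 (H(R, M) = -2 + (6*3 + 4) = -2 + (18 + 4) = -2 + 22 = 20)
(H(c, -136) - 1146) - 29749 = (20 - 1146) - 29749 = -1126 - 29749 = -30875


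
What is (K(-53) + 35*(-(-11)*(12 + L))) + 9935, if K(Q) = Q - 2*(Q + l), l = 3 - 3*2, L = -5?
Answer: 12689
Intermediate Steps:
l = -3 (l = 3 - 6 = -3)
K(Q) = 6 - Q (K(Q) = Q - 2*(Q - 3) = Q - 2*(-3 + Q) = Q - (-6 + 2*Q) = Q + (6 - 2*Q) = 6 - Q)
(K(-53) + 35*(-(-11)*(12 + L))) + 9935 = ((6 - 1*(-53)) + 35*(-(-11)*(12 - 5))) + 9935 = ((6 + 53) + 35*(-(-11)*7)) + 9935 = (59 + 35*(-1*(-77))) + 9935 = (59 + 35*77) + 9935 = (59 + 2695) + 9935 = 2754 + 9935 = 12689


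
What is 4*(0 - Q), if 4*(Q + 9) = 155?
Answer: -119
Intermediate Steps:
Q = 119/4 (Q = -9 + (¼)*155 = -9 + 155/4 = 119/4 ≈ 29.750)
4*(0 - Q) = 4*(0 - 1*119/4) = 4*(0 - 119/4) = 4*(-119/4) = -119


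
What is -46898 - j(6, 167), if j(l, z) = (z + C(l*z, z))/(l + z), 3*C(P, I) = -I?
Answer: -24340396/519 ≈ -46899.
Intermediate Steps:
C(P, I) = -I/3 (C(P, I) = (-I)/3 = -I/3)
j(l, z) = 2*z/(3*(l + z)) (j(l, z) = (z - z/3)/(l + z) = (2*z/3)/(l + z) = 2*z/(3*(l + z)))
-46898 - j(6, 167) = -46898 - 2*167/(3*(6 + 167)) = -46898 - 2*167/(3*173) = -46898 - 1*334/519 = -46898 - 334/519 = -24340396/519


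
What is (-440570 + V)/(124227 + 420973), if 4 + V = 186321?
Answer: -254253/545200 ≈ -0.46635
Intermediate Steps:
V = 186317 (V = -4 + 186321 = 186317)
(-440570 + V)/(124227 + 420973) = (-440570 + 186317)/(124227 + 420973) = -254253/545200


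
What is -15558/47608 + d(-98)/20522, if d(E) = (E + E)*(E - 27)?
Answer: 211778681/244252844 ≈ 0.86705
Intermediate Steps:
d(E) = 2*E*(-27 + E) (d(E) = (2*E)*(-27 + E) = 2*E*(-27 + E))
-15558/47608 + d(-98)/20522 = -15558/47608 + (2*(-98)*(-27 - 98))/20522 = -15558*1/47608 + (2*(-98)*(-125))*(1/20522) = -7779/23804 + 24500*(1/20522) = -7779/23804 + 12250/10261 = 211778681/244252844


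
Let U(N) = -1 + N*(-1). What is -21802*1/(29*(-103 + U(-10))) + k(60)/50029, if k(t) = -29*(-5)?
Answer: 545563764/68189527 ≈ 8.0007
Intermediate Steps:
U(N) = -1 - N
k(t) = 145
-21802*1/(29*(-103 + U(-10))) + k(60)/50029 = -21802*1/(29*(-103 + (-1 - 1*(-10)))) + 145/50029 = -21802*1/(29*(-103 + (-1 + 10))) + 145*(1/50029) = -21802*1/(29*(-103 + 9)) + 145/50029 = -21802/(29*(-94)) + 145/50029 = -21802/(-2726) + 145/50029 = -21802*(-1/2726) + 145/50029 = 10901/1363 + 145/50029 = 545563764/68189527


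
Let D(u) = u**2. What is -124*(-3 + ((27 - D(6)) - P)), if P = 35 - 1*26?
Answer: 2604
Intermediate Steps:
P = 9 (P = 35 - 26 = 9)
-124*(-3 + ((27 - D(6)) - P)) = -124*(-3 + ((27 - 1*6**2) - 1*9)) = -124*(-3 + ((27 - 1*36) - 9)) = -124*(-3 + ((27 - 36) - 9)) = -124*(-3 + (-9 - 9)) = -124*(-3 - 18) = -124*(-21) = 2604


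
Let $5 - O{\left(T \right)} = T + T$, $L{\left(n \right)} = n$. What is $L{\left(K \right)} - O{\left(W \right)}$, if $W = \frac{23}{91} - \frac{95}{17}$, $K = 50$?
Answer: $\frac{53107}{1547} \approx 34.329$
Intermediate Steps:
$W = - \frac{8254}{1547}$ ($W = 23 \cdot \frac{1}{91} - \frac{95}{17} = \frac{23}{91} - \frac{95}{17} = - \frac{8254}{1547} \approx -5.3355$)
$O{\left(T \right)} = 5 - 2 T$ ($O{\left(T \right)} = 5 - \left(T + T\right) = 5 - 2 T$)
$L{\left(K \right)} - O{\left(W \right)} = 50 - \left(5 - - \frac{16508}{1547}\right) = 50 - \left(5 + \frac{16508}{1547}\right) = 50 - \frac{24243}{1547} = \frac{53107}{1547}$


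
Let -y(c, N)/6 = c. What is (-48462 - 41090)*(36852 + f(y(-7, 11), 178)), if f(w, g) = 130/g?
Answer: -293720977936/89 ≈ -3.3002e+9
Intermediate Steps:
y(c, N) = -6*c
(-48462 - 41090)*(36852 + f(y(-7, 11), 178)) = (-48462 - 41090)*(36852 + 130/178) = -89552*(36852 + 130*(1/178)) = -89552*(36852 + 65/89) = -89552*3279893/89 = -293720977936/89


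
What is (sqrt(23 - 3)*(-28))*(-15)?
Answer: 840*sqrt(5) ≈ 1878.3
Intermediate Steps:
(sqrt(23 - 3)*(-28))*(-15) = (sqrt(20)*(-28))*(-15) = ((2*sqrt(5))*(-28))*(-15) = -56*sqrt(5)*(-15) = 840*sqrt(5)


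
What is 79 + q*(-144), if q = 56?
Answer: -7985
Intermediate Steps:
79 + q*(-144) = 79 + 56*(-144) = 79 - 8064 = -7985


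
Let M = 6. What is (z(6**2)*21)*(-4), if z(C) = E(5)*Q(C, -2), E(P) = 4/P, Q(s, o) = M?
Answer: -2016/5 ≈ -403.20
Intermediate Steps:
Q(s, o) = 6
z(C) = 24/5 (z(C) = (4/5)*6 = 24/5)
(z(6**2)*21)*(-4) = ((24/5)*21)*(-4) = (504/5)*(-4) = -2016/5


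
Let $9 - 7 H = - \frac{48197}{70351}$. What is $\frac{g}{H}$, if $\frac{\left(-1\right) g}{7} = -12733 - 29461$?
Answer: $\frac{72725557303}{340678} \approx 2.1347 \cdot 10^{5}$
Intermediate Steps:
$g = 295358$ ($g = - 7 \left(-12733 - 29461\right) = \left(-7\right) \left(-42194\right) = 295358$)
$H = \frac{681356}{492457}$ ($H = \frac{9}{7} - \frac{\left(-48197\right) \frac{1}{70351}}{7} = \frac{9}{7} - - \frac{48197}{492457} = \frac{9}{7} + \frac{48197}{492457} = \frac{681356}{492457} \approx 1.3836$)
$\frac{g}{H} = \frac{295358}{\frac{681356}{492457}} = 295358 \cdot \frac{492457}{681356} = \frac{72725557303}{340678}$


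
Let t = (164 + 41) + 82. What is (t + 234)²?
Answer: 271441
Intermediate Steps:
t = 287 (t = 205 + 82 = 287)
(t + 234)² = (287 + 234)² = 521² = 271441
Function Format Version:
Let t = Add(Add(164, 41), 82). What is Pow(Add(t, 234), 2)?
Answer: 271441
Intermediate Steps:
t = 287 (t = Add(205, 82) = 287)
Pow(Add(t, 234), 2) = Pow(Add(287, 234), 2) = Pow(521, 2) = 271441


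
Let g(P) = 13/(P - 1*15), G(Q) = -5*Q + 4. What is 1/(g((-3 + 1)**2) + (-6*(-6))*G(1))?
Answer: -11/409 ≈ -0.026895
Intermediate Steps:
G(Q) = 4 - 5*Q
g(P) = 13/(-15 + P) (g(P) = 13/(P - 15) = 13/(-15 + P))
1/(g((-3 + 1)**2) + (-6*(-6))*G(1)) = 1/(13/(-15 + (-3 + 1)**2) + (-6*(-6))*(4 - 5*1)) = 1/(13/(-15 + (-2)**2) + 36*(4 - 5)) = 1/(13/(-15 + 4) + 36*(-1)) = 1/(13/(-11) - 36) = 1/(13*(-1/11) - 36) = 1/(-13/11 - 36) = 1/(-409/11) = -11/409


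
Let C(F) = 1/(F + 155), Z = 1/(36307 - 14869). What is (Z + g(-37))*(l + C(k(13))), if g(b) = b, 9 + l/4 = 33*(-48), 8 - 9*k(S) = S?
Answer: 156121622279/662196 ≈ 2.3576e+5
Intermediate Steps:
k(S) = 8/9 - S/9
l = -6372 (l = -36 + 4*(33*(-48)) = -36 + 4*(-1584) = -36 - 6336 = -6372)
Z = 1/21438 ≈ 4.6646e-5
C(F) = 1/(155 + F)
(Z + g(-37))*(l + C(k(13))) = (1/21438 - 37)*(-6372 + 1/(155 + (8/9 - 1/9*13))) = -793205*(-6372 + 1/(155 + (8/9 - 13/9)))/21438 = -793205*(-6372 + 1/(155 - 5/9))/21438 = -793205*(-6372 + 1/(1390/9))/21438 = -793205*(-6372 + 9/1390)/21438 = -793205/21438*(-8857071/1390) = 156121622279/662196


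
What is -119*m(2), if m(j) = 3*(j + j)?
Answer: -1428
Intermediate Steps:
m(j) = 6*j (m(j) = 3*(2*j) = 6*j)
-119*m(2) = -714*2 = -119*12 = -1428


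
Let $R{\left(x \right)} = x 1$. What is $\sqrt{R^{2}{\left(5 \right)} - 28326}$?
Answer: $i \sqrt{28301} \approx 168.23 i$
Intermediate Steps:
$R{\left(x \right)} = x$
$\sqrt{R^{2}{\left(5 \right)} - 28326} = \sqrt{5^{2} - 28326} = \sqrt{25 - 28326} = \sqrt{-28301} = i \sqrt{28301}$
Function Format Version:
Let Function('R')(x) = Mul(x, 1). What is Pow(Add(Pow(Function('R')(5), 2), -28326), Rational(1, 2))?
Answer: Mul(I, Pow(28301, Rational(1, 2))) ≈ Mul(168.23, I)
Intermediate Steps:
Function('R')(x) = x
Pow(Add(Pow(Function('R')(5), 2), -28326), Rational(1, 2)) = Pow(Add(Pow(5, 2), -28326), Rational(1, 2)) = Pow(Add(25, -28326), Rational(1, 2)) = Pow(-28301, Rational(1, 2)) = Mul(I, Pow(28301, Rational(1, 2)))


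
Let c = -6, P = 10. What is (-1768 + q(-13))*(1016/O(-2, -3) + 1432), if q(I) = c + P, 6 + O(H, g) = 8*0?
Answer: -2227344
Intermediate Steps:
O(H, g) = -6 (O(H, g) = -6 + 8*0 = -6 + 0 = -6)
q(I) = 4 (q(I) = -6 + 10 = 4)
(-1768 + q(-13))*(1016/O(-2, -3) + 1432) = (-1768 + 4)*(1016/(-6) + 1432) = -1764*(1016*(-1/6) + 1432) = -1764*(-508/3 + 1432) = -1764*3788/3 = -2227344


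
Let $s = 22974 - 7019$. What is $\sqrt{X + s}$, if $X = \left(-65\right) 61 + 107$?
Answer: $\sqrt{12097} \approx 109.99$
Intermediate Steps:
$s = 15955$ ($s = 22974 + \left(-12411 + 5392\right) = 22974 - 7019 = 15955$)
$X = -3858$ ($X = -3965 + 107 = -3858$)
$\sqrt{X + s} = \sqrt{-3858 + 15955} = \sqrt{12097}$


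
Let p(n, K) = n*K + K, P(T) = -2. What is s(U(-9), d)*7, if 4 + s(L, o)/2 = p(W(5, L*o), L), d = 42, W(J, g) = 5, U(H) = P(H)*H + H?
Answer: 700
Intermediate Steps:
U(H) = -H (U(H) = -2*H + H = -H)
p(n, K) = K + K*n (p(n, K) = K*n + K = K + K*n)
s(L, o) = -8 + 12*L (s(L, o) = -8 + 2*(L*(1 + 5)) = -8 + 2*(L*6) = -8 + 2*(6*L) = -8 + 12*L)
s(U(-9), d)*7 = (-8 + 12*(-1*(-9)))*7 = (-8 + 12*9)*7 = (-8 + 108)*7 = 100*7 = 700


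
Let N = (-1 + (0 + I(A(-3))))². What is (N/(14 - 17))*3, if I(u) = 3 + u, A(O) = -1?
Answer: -1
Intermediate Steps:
N = 1 (N = (-1 + (0 + (3 - 1)))² = (-1 + (0 + 2))² = (-1 + 2)² = 1² = 1)
(N/(14 - 17))*3 = (1/(14 - 17))*3 = (1/(-3))*3 = (1*(-⅓))*3 = -⅓*3 = -1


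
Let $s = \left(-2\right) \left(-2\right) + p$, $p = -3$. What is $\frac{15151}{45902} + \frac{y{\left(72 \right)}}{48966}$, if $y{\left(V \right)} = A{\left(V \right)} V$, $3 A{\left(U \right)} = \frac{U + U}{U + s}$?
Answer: $\frac{9052693255}{27346254206} \approx 0.33104$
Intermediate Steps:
$s = 1$ ($s = \left(-2\right) \left(-2\right) - 3 = 4 - 3 = 1$)
$A{\left(U \right)} = \frac{2 U}{3 \left(1 + U\right)}$ ($A{\left(U \right)} = \frac{\left(U + U\right) \frac{1}{U + 1}}{3} = \frac{2 U \frac{1}{1 + U}}{3} = \frac{2 U}{3 \left(1 + U\right)}$)
$y{\left(V \right)} = \frac{2 V^{2}}{3 \left(1 + V\right)}$ ($y{\left(V \right)} = \frac{2 V}{3 \left(1 + V\right)} V = \frac{2 V^{2}}{3 \left(1 + V\right)}$)
$\frac{15151}{45902} + \frac{y{\left(72 \right)}}{48966} = \frac{15151}{45902} + \frac{\frac{2}{3} \cdot 72^{2} \frac{1}{1 + 72}}{48966} = 15151 \cdot \frac{1}{45902} + \frac{2}{3} \cdot 5184 \cdot \frac{1}{73} \cdot \frac{1}{48966} = \frac{15151}{45902} + \frac{2}{3} \cdot 5184 \cdot \frac{1}{73} \cdot \frac{1}{48966} = \frac{15151}{45902} + \frac{3456}{73} \cdot \frac{1}{48966} = \frac{15151}{45902} + \frac{576}{595753} = \frac{9052693255}{27346254206}$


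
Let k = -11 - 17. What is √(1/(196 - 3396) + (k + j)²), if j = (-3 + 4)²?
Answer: √4665598/80 ≈ 27.000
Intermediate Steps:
j = 1 (j = 1² = 1)
k = -28
√(1/(196 - 3396) + (k + j)²) = √(1/(196 - 3396) + (-28 + 1)²) = √(1/(-3200) + (-27)²) = √(-1/3200 + 729) = √(2332799/3200) = √4665598/80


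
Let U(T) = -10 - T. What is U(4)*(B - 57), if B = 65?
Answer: -112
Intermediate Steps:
U(4)*(B - 57) = (-10 - 1*4)*(65 - 57) = (-10 - 4)*8 = -14*8 = -112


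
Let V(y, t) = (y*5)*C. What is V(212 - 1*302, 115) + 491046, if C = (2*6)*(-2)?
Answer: 501846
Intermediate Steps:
C = -24 (C = 12*(-2) = -24)
V(y, t) = -120*y (V(y, t) = (y*5)*(-24) = (5*y)*(-24) = -120*y)
V(212 - 1*302, 115) + 491046 = -120*(212 - 1*302) + 491046 = -120*(212 - 302) + 491046 = -120*(-90) + 491046 = 10800 + 491046 = 501846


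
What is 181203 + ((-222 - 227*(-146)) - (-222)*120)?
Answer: 240763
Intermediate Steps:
181203 + ((-222 - 227*(-146)) - (-222)*120) = 181203 + ((-222 + 33142) - 1*(-26640)) = 181203 + (32920 + 26640) = 181203 + 59560 = 240763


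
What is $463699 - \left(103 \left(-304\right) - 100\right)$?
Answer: $495111$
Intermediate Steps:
$463699 - \left(103 \left(-304\right) - 100\right) = 463699 - \left(-31312 - 100\right) = 463699 - -31412 = 463699 + 31412 = 495111$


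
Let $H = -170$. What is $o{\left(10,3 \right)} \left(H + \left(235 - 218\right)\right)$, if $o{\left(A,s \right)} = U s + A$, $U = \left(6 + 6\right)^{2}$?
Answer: $-67626$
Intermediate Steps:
$U = 144$ ($U = 12^{2} = 144$)
$o{\left(A,s \right)} = A + 144 s$ ($o{\left(A,s \right)} = 144 s + A = A + 144 s$)
$o{\left(10,3 \right)} \left(H + \left(235 - 218\right)\right) = \left(10 + 144 \cdot 3\right) \left(-170 + \left(235 - 218\right)\right) = \left(10 + 432\right) \left(-170 + \left(235 - 218\right)\right) = 442 \left(-170 + 17\right) = 442 \left(-153\right) = -67626$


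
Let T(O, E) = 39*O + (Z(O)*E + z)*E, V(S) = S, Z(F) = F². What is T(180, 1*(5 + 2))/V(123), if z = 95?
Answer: 1595285/123 ≈ 12970.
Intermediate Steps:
T(O, E) = 39*O + E*(95 + E*O²) (T(O, E) = 39*O + (O²*E + 95)*E = 39*O + (E*O² + 95)*E = 39*O + (95 + E*O²)*E = 39*O + E*(95 + E*O²))
T(180, 1*(5 + 2))/V(123) = (39*180 + 95*(1*(5 + 2)) + (1*(5 + 2))²*180²)/123 = (7020 + 95*(1*7) + (1*7)²*32400)*(1/123) = (7020 + 95*7 + 7²*32400)*(1/123) = (7020 + 665 + 49*32400)*(1/123) = (7020 + 665 + 1587600)*(1/123) = 1595285*(1/123) = 1595285/123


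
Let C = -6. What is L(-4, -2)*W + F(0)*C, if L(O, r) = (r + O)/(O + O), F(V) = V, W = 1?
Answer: ¾ ≈ 0.75000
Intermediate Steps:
L(O, r) = (O + r)/(2*O) (L(O, r) = (O + r)/((2*O)) = (O + r)*(1/(2*O)) = (O + r)/(2*O))
L(-4, -2)*W + F(0)*C = ((½)*(-4 - 2)/(-4))*1 + 0*(-6) = ((½)*(-¼)*(-6))*1 + 0 = (¾)*1 + 0 = ¾ + 0 = ¾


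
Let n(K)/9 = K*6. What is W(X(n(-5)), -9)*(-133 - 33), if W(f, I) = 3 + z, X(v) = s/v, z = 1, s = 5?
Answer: -664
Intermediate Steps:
n(K) = 54*K (n(K) = 9*(K*6) = 9*(6*K) = 54*K)
X(v) = 5/v
W(f, I) = 4 (W(f, I) = 3 + 1 = 4)
W(X(n(-5)), -9)*(-133 - 33) = 4*(-133 - 33) = 4*(-166) = -664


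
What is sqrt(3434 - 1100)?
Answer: sqrt(2334) ≈ 48.311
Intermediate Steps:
sqrt(3434 - 1100) = sqrt(2334)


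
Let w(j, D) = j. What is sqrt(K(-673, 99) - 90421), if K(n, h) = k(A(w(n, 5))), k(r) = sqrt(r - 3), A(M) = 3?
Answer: I*sqrt(90421) ≈ 300.7*I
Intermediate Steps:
k(r) = sqrt(-3 + r)
K(n, h) = 0 (K(n, h) = sqrt(-3 + 3) = sqrt(0) = 0)
sqrt(K(-673, 99) - 90421) = sqrt(0 - 90421) = sqrt(-90421) = I*sqrt(90421)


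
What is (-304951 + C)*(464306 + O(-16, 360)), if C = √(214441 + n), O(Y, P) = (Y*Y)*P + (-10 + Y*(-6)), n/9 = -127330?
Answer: -169721088952 + 556552*I*√931529 ≈ -1.6972e+11 + 5.3716e+8*I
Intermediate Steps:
n = -1145970 (n = 9*(-127330) = -1145970)
O(Y, P) = -10 - 6*Y + P*Y² (O(Y, P) = Y²*P + (-10 - 6*Y) = P*Y² + (-10 - 6*Y) = -10 - 6*Y + P*Y²)
C = I*√931529 (C = √(214441 - 1145970) = √(-931529) = I*√931529 ≈ 965.16*I)
(-304951 + C)*(464306 + O(-16, 360)) = (-304951 + I*√931529)*(464306 + (-10 - 6*(-16) + 360*(-16)²)) = (-304951 + I*√931529)*(464306 + (-10 + 96 + 360*256)) = (-304951 + I*√931529)*(464306 + (-10 + 96 + 92160)) = (-304951 + I*√931529)*(464306 + 92246) = (-304951 + I*√931529)*556552 = -169721088952 + 556552*I*√931529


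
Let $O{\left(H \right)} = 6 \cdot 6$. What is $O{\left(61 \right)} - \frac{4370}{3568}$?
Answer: $\frac{62039}{1784} \approx 34.775$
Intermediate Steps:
$O{\left(H \right)} = 36$
$O{\left(61 \right)} - \frac{4370}{3568} = 36 - \frac{4370}{3568} = 36 - \frac{2185}{1784} = \frac{62039}{1784}$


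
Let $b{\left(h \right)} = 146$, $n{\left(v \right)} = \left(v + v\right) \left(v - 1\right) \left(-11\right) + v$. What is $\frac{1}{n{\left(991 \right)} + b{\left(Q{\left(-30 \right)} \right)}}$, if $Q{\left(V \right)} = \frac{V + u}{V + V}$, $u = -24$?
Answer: $- \frac{1}{21582843} \approx -4.6333 \cdot 10^{-8}$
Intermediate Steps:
$Q{\left(V \right)} = \frac{-24 + V}{2 V}$ ($Q{\left(V \right)} = \frac{V - 24}{V + V} = \frac{-24 + V}{2 V}$)
$n{\left(v \right)} = v - 22 v \left(-1 + v\right)$ ($n{\left(v \right)} = 2 v \left(-1 + v\right) \left(-11\right) + v = - 22 v \left(-1 + v\right) + v = v - 22 v \left(-1 + v\right)$)
$\frac{1}{n{\left(991 \right)} + b{\left(Q{\left(-30 \right)} \right)}} = \frac{1}{991 \left(23 - 21802\right) + 146} = \frac{1}{991 \left(-21779\right) + 146} = \frac{1}{-21582989 + 146} = \frac{1}{-21582843} = - \frac{1}{21582843}$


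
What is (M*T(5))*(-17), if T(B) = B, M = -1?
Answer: 85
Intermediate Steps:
(M*T(5))*(-17) = -1*5*(-17) = -5*(-17) = 85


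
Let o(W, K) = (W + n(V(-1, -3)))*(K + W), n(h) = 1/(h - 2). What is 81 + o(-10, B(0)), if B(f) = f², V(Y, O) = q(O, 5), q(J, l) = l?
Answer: 533/3 ≈ 177.67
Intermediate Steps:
V(Y, O) = 5
n(h) = 1/(-2 + h)
o(W, K) = (⅓ + W)*(K + W) (o(W, K) = (W + 1/(-2 + 5))*(K + W) = (W + 1/3)*(K + W) = (W + ⅓)*(K + W) = (⅓ + W)*(K + W))
81 + o(-10, B(0)) = 81 + ((-10)² + (⅓)*0² + (⅓)*(-10) + 0²*(-10)) = 81 + (100 + (⅓)*0 - 10/3 + 0*(-10)) = 81 + (100 + 0 - 10/3 + 0) = 81 + 290/3 = 533/3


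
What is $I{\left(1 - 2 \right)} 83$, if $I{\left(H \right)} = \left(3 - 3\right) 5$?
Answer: $0$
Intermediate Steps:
$I{\left(H \right)} = 0$ ($I{\left(H \right)} = 0 \cdot 5 = 0$)
$I{\left(1 - 2 \right)} 83 = 0 \cdot 83 = 0$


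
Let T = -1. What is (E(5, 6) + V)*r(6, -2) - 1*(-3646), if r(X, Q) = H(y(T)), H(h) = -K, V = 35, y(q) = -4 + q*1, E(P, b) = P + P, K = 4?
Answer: 3466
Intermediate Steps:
E(P, b) = 2*P
y(q) = -4 + q
H(h) = -4 (H(h) = -1*4 = -4)
r(X, Q) = -4
(E(5, 6) + V)*r(6, -2) - 1*(-3646) = (2*5 + 35)*(-4) - 1*(-3646) = (10 + 35)*(-4) + 3646 = 45*(-4) + 3646 = -180 + 3646 = 3466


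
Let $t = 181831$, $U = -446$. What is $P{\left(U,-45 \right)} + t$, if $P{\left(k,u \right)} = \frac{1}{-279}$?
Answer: $\frac{50730848}{279} \approx 1.8183 \cdot 10^{5}$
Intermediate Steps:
$P{\left(k,u \right)} = - \frac{1}{279}$
$P{\left(U,-45 \right)} + t = - \frac{1}{279} + 181831 = \frac{50730848}{279}$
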